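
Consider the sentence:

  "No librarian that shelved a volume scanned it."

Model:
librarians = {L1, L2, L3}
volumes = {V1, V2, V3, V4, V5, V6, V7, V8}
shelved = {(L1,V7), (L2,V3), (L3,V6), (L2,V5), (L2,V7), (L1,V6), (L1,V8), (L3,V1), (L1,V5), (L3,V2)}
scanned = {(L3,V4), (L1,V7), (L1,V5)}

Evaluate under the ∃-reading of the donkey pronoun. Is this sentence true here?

False

"it" takes "a volume" as antecedent — a donkey pronoun bound across the clause boundary.
Truth condition: for no (l,v) with shelved(l,v) does scanned(l,v) hold.
Restrictor pairs — does the scope hold? (L1,V5):holds  (L1,V6):fails  (L1,V7):holds  (L1,V8):fails  (L2,V3):fails  (L2,V5):fails  (L2,V7):fails  (L3,V1):fails  (L3,V2):fails  (L3,V6):fails
Scope holds for 2 pair(s), so the sentence is false.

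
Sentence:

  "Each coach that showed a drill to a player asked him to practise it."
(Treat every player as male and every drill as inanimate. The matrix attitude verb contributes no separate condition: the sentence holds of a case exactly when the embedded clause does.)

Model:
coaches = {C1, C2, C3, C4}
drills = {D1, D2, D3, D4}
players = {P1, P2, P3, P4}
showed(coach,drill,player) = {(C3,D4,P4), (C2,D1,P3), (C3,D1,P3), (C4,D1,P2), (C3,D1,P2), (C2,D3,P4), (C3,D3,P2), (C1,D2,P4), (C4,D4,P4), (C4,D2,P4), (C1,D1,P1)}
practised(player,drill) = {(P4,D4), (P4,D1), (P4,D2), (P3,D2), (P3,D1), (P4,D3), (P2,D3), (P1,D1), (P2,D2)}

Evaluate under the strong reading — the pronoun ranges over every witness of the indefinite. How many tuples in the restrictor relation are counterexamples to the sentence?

2

"him" takes "a player" as antecedent and "it" takes "a drill"; both are donkey pronouns co-varying with the restrictor.
Strong reading: for every (c,d,p) with showed(c,d,p), practised(p,d).
Restrictor triples: (C1,D1,P1)→practised(P1,D1) ✓  (C1,D2,P4)→practised(P4,D2) ✓  (C2,D1,P3)→practised(P3,D1) ✓  (C2,D3,P4)→practised(P4,D3) ✓  (C3,D1,P2)→practised(P2,D1) ✗  (C3,D1,P3)→practised(P3,D1) ✓  (C3,D3,P2)→practised(P2,D3) ✓  (C3,D4,P4)→practised(P4,D4) ✓  (C4,D1,P2)→practised(P2,D1) ✗  (C4,D2,P4)→practised(P4,D2) ✓  (C4,D4,P4)→practised(P4,D4) ✓
Counterexamples (restrictor triples failing the scope): 2.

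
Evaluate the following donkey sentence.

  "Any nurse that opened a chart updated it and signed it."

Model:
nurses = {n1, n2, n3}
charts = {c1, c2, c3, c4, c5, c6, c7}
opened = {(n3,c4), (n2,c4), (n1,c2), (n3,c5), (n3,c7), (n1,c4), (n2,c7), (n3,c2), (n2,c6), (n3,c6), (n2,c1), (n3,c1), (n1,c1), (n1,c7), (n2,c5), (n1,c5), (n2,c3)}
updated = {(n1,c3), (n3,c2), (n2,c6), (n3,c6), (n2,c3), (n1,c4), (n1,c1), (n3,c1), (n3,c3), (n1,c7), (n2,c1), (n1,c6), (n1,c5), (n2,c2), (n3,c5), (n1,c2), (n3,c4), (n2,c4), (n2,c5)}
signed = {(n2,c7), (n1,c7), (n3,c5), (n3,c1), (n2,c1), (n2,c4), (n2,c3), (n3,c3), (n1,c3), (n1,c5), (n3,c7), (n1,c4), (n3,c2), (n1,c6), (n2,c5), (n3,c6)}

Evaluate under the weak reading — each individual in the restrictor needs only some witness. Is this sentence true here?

"it" takes "a chart" as antecedent — a donkey pronoun bound across the clause boundary.
Weak reading: every nurse n with some opened-chart has at least one opened-chart c such that updated(n,c) ∧ signed(n,c).
Per nurse: n1:✓  n2:✓  n3:✓
Every nurse in the restrictor has a witness.

True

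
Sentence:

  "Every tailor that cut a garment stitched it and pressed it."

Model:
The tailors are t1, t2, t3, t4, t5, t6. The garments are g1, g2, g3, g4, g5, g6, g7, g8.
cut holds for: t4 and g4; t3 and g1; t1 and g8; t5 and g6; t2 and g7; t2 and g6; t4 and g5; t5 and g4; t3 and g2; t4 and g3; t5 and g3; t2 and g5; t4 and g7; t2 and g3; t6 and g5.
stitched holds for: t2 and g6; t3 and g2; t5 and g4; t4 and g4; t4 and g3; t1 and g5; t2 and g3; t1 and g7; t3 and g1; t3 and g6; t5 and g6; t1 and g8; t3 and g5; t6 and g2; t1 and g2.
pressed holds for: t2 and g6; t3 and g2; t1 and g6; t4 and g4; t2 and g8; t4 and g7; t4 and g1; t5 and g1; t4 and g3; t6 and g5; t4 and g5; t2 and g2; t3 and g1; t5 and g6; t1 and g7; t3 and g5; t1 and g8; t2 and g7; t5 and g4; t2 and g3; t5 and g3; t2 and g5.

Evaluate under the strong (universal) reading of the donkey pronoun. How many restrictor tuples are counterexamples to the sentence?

"it" takes "a garment" as antecedent — a donkey pronoun bound across the clause boundary.
Strong reading: for every (t,g) with cut(t,g), stitched(t,g) ∧ pressed(t,g).
Restrictor pairs: (t1,g8) ✓  (t2,g3) ✓  (t2,g5) ✗  (t2,g6) ✓  (t2,g7) ✗  (t3,g1) ✓  (t3,g2) ✓  (t4,g3) ✓  (t4,g4) ✓  (t4,g5) ✗  (t4,g7) ✗  (t5,g3) ✗  (t5,g4) ✓  (t5,g6) ✓  (t6,g5) ✗
Counterexamples (restrictor pairs failing the scope): 6.

6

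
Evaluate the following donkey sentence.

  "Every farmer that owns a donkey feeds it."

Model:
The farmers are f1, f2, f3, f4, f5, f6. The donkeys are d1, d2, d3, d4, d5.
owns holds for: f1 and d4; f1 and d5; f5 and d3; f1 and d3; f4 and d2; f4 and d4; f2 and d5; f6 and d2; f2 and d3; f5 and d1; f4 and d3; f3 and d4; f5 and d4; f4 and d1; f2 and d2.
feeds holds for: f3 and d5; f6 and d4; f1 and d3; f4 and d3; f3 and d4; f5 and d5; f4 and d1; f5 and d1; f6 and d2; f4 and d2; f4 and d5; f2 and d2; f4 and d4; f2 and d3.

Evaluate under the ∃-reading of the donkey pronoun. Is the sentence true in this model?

True

"it" takes "a donkey" as antecedent — a donkey pronoun bound across the clause boundary.
Weak reading: every farmer f with some owns-donkey has at least one owns-donkey d such that feeds(f,d).
Per farmer: f1:✓  f2:✓  f3:✓  f4:✓  f5:✓  f6:✓
Every farmer in the restrictor has a witness.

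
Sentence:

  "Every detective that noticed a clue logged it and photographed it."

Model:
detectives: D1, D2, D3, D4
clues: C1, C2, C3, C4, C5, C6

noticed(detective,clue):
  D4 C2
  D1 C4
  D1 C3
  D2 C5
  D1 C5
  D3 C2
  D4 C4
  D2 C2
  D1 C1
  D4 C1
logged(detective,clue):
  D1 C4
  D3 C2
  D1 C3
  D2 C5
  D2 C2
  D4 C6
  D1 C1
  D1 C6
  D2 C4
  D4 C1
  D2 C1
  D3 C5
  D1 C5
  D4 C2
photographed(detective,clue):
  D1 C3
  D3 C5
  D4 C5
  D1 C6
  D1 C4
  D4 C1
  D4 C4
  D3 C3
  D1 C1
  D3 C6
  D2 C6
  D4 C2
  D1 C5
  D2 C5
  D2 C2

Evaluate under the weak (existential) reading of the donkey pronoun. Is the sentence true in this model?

False

"it" takes "a clue" as antecedent — a donkey pronoun bound across the clause boundary.
Weak reading: every detective d with some noticed-clue has at least one noticed-clue c such that logged(d,c) ∧ photographed(d,c).
Per detective: D1:✓  D2:✓  D3:✗  D4:✓
D3 has no witness among its noticed-clues.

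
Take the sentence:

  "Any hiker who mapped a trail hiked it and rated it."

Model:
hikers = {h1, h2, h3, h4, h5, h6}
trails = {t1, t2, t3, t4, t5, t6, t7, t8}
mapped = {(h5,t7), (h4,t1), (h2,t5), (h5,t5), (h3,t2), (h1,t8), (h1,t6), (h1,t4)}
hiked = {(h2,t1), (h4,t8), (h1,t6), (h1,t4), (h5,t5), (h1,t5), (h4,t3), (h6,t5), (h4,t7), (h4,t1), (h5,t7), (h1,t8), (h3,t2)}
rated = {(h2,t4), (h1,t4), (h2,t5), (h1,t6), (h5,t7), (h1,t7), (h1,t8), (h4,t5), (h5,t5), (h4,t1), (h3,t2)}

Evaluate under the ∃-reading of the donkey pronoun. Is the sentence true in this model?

False

"it" takes "a trail" as antecedent — a donkey pronoun bound across the clause boundary.
Weak reading: every hiker h with some mapped-trail has at least one mapped-trail t such that hiked(h,t) ∧ rated(h,t).
Per hiker: h1:✓  h2:✗  h3:✓  h4:✓  h5:✓
h2 has no witness among its mapped-trails.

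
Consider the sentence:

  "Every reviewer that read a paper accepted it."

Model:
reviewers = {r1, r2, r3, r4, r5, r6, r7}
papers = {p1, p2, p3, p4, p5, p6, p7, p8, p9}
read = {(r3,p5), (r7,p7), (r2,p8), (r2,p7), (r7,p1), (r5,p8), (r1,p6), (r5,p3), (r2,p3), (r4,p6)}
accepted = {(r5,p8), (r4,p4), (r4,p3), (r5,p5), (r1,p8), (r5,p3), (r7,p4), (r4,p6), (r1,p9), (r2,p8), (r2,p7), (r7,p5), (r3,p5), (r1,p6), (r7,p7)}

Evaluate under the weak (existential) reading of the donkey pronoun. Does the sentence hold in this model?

True

"it" takes "a paper" as antecedent — a donkey pronoun bound across the clause boundary.
Weak reading: every reviewer r with some read-paper has at least one read-paper p such that accepted(r,p).
Per reviewer: r1:✓  r2:✓  r3:✓  r4:✓  r5:✓  r7:✓
Every reviewer in the restrictor has a witness.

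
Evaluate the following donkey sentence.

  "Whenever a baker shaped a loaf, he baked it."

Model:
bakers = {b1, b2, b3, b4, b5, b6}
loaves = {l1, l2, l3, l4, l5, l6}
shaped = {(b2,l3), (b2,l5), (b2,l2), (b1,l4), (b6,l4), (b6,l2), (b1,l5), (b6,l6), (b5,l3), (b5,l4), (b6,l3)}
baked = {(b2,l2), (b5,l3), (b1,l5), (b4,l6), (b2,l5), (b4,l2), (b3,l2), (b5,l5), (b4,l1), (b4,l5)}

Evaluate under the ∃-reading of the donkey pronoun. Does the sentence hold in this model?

"it" takes "a loaf" as antecedent — a donkey pronoun bound across the clause boundary.
Weak reading: every baker b with some shaped-loaf has at least one shaped-loaf l such that baked(b,l).
Per baker: b1:✓  b2:✓  b5:✓  b6:✗
b6 has no witness among its shaped-loaves.

False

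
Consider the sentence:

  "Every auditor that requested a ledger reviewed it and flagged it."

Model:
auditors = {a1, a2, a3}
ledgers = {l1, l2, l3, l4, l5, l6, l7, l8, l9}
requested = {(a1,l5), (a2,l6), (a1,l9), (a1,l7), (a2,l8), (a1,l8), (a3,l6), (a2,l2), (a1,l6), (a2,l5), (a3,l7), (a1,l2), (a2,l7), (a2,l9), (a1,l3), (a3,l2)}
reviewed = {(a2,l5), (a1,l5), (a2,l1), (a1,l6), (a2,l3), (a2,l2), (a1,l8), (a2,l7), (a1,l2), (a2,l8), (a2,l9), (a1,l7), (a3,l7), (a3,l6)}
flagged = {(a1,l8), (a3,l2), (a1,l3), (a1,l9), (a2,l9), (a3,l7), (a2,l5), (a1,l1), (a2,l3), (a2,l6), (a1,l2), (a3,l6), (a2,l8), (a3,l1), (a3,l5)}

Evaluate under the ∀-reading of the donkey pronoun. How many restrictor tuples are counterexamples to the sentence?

"it" takes "a ledger" as antecedent — a donkey pronoun bound across the clause boundary.
Strong reading: for every (a,l) with requested(a,l), reviewed(a,l) ∧ flagged(a,l).
Restrictor pairs: (a1,l2) ✓  (a1,l3) ✗  (a1,l5) ✗  (a1,l6) ✗  (a1,l7) ✗  (a1,l8) ✓  (a1,l9) ✗  (a2,l2) ✗  (a2,l5) ✓  (a2,l6) ✗  (a2,l7) ✗  (a2,l8) ✓  (a2,l9) ✓  (a3,l2) ✗  (a3,l6) ✓  (a3,l7) ✓
Counterexamples (restrictor pairs failing the scope): 9.

9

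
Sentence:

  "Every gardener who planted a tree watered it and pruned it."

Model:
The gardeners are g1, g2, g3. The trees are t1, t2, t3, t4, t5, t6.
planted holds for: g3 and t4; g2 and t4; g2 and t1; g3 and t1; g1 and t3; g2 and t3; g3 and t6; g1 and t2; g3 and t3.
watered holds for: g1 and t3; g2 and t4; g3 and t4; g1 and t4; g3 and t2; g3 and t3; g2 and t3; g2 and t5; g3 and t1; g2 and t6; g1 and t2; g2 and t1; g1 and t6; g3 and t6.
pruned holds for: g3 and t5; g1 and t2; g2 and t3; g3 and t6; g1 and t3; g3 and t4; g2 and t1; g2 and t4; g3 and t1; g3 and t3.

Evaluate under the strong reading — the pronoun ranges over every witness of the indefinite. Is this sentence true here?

"it" takes "a tree" as antecedent — a donkey pronoun bound across the clause boundary.
Strong reading: for every (g,t) with planted(g,t), watered(g,t) ∧ pruned(g,t).
Restrictor pairs: (g1,t2) ✓  (g1,t3) ✓  (g2,t1) ✓  (g2,t3) ✓  (g2,t4) ✓  (g3,t1) ✓  (g3,t3) ✓  (g3,t4) ✓  (g3,t6) ✓
Every restrictor pair satisfies the scope.

True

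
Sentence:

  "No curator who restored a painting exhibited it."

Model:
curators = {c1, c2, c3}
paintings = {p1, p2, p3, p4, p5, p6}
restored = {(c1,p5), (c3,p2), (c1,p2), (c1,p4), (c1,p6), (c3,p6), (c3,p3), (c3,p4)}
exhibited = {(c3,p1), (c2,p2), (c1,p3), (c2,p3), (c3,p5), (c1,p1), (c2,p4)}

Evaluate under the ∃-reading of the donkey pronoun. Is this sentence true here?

"it" takes "a painting" as antecedent — a donkey pronoun bound across the clause boundary.
Truth condition: for no (c,p) with restored(c,p) does exhibited(c,p) hold.
Restrictor pairs — does the scope hold? (c1,p2):fails  (c1,p4):fails  (c1,p5):fails  (c1,p6):fails  (c3,p2):fails  (c3,p3):fails  (c3,p4):fails  (c3,p6):fails
Scope holds for no restrictor pair, so the sentence is true.

True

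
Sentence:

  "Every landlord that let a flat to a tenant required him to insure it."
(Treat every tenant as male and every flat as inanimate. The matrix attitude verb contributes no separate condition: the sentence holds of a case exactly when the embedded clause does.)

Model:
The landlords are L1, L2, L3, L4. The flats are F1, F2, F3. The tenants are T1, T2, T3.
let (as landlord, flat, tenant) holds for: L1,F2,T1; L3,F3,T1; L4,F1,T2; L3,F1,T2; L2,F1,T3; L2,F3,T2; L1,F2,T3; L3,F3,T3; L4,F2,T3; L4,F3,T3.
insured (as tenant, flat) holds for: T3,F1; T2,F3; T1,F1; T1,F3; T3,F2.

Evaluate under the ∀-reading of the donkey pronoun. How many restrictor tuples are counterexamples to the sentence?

"him" takes "a tenant" as antecedent and "it" takes "a flat"; both are donkey pronouns co-varying with the restrictor.
Strong reading: for every (l,f,t) with let(l,f,t), insured(t,f).
Restrictor triples: (L1,F2,T1)→insured(T1,F2) ✗  (L1,F2,T3)→insured(T3,F2) ✓  (L2,F1,T3)→insured(T3,F1) ✓  (L2,F3,T2)→insured(T2,F3) ✓  (L3,F1,T2)→insured(T2,F1) ✗  (L3,F3,T1)→insured(T1,F3) ✓  (L3,F3,T3)→insured(T3,F3) ✗  (L4,F1,T2)→insured(T2,F1) ✗  (L4,F2,T3)→insured(T3,F2) ✓  (L4,F3,T3)→insured(T3,F3) ✗
Counterexamples (restrictor triples failing the scope): 5.

5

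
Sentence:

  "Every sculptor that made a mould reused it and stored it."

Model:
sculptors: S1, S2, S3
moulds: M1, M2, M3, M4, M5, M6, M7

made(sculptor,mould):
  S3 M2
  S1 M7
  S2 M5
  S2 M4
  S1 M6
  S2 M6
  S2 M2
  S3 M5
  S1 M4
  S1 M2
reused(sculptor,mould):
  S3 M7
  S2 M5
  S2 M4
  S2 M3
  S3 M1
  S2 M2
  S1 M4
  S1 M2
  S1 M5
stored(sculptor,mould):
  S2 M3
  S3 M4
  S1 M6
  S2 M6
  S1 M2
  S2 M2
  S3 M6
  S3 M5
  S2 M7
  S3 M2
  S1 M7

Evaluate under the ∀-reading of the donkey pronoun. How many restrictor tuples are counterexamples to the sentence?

"it" takes "a mould" as antecedent — a donkey pronoun bound across the clause boundary.
Strong reading: for every (s,m) with made(s,m), reused(s,m) ∧ stored(s,m).
Restrictor pairs: (S1,M2) ✓  (S1,M4) ✗  (S1,M6) ✗  (S1,M7) ✗  (S2,M2) ✓  (S2,M4) ✗  (S2,M5) ✗  (S2,M6) ✗  (S3,M2) ✗  (S3,M5) ✗
Counterexamples (restrictor pairs failing the scope): 8.

8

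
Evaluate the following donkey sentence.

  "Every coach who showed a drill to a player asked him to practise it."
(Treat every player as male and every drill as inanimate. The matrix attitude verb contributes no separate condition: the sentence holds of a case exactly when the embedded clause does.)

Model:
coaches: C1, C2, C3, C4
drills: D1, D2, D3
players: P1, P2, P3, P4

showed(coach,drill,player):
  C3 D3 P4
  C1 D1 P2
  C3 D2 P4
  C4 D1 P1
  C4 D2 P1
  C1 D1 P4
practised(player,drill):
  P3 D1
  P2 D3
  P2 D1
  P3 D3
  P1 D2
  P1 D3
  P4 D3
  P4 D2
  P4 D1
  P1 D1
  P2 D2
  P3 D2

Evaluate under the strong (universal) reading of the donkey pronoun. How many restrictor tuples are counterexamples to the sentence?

"him" takes "a player" as antecedent and "it" takes "a drill"; both are donkey pronouns co-varying with the restrictor.
Strong reading: for every (c,d,p) with showed(c,d,p), practised(p,d).
Restrictor triples: (C1,D1,P2)→practised(P2,D1) ✓  (C1,D1,P4)→practised(P4,D1) ✓  (C3,D2,P4)→practised(P4,D2) ✓  (C3,D3,P4)→practised(P4,D3) ✓  (C4,D1,P1)→practised(P1,D1) ✓  (C4,D2,P1)→practised(P1,D2) ✓
Counterexamples (restrictor triples failing the scope): 0.

0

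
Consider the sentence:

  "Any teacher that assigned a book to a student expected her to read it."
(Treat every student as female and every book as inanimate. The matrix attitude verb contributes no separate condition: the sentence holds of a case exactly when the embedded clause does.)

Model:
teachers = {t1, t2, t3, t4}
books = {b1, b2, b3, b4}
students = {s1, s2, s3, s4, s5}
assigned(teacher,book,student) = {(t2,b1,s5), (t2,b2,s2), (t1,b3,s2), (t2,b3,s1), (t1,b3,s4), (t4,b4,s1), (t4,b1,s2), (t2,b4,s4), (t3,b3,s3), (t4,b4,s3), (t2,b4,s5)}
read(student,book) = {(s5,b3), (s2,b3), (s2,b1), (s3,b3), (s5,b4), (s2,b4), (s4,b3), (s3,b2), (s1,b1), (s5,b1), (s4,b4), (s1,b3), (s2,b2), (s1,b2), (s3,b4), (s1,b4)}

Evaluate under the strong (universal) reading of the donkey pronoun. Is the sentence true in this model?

"her" takes "a student" as antecedent and "it" takes "a book"; both are donkey pronouns co-varying with the restrictor.
Strong reading: for every (t,b,s) with assigned(t,b,s), read(s,b).
Restrictor triples: (t1,b3,s2)→read(s2,b3) ✓  (t1,b3,s4)→read(s4,b3) ✓  (t2,b1,s5)→read(s5,b1) ✓  (t2,b2,s2)→read(s2,b2) ✓  (t2,b3,s1)→read(s1,b3) ✓  (t2,b4,s4)→read(s4,b4) ✓  (t2,b4,s5)→read(s5,b4) ✓  (t3,b3,s3)→read(s3,b3) ✓  (t4,b1,s2)→read(s2,b1) ✓  (t4,b4,s1)→read(s1,b4) ✓  (t4,b4,s3)→read(s3,b4) ✓
Every restrictor triple satisfies the scope.

True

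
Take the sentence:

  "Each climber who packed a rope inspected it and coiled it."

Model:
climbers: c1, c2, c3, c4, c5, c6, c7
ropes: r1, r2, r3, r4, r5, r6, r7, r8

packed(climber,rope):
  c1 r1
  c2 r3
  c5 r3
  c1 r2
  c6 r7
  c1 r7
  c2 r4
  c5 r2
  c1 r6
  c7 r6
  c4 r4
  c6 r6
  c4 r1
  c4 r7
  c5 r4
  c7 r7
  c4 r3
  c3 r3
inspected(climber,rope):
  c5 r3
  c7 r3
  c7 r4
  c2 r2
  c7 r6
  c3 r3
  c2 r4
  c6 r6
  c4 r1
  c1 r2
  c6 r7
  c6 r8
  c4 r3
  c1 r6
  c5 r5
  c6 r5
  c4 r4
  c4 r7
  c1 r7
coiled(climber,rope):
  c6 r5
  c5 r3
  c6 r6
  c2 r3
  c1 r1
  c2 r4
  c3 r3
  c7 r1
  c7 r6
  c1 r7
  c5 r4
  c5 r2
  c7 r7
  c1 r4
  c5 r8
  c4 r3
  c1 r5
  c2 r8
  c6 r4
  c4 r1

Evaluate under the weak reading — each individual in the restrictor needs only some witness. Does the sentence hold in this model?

"it" takes "a rope" as antecedent — a donkey pronoun bound across the clause boundary.
Weak reading: every climber c with some packed-rope has at least one packed-rope r such that inspected(c,r) ∧ coiled(c,r).
Per climber: c1:✓  c2:✓  c3:✓  c4:✓  c5:✓  c6:✓  c7:✓
Every climber in the restrictor has a witness.

True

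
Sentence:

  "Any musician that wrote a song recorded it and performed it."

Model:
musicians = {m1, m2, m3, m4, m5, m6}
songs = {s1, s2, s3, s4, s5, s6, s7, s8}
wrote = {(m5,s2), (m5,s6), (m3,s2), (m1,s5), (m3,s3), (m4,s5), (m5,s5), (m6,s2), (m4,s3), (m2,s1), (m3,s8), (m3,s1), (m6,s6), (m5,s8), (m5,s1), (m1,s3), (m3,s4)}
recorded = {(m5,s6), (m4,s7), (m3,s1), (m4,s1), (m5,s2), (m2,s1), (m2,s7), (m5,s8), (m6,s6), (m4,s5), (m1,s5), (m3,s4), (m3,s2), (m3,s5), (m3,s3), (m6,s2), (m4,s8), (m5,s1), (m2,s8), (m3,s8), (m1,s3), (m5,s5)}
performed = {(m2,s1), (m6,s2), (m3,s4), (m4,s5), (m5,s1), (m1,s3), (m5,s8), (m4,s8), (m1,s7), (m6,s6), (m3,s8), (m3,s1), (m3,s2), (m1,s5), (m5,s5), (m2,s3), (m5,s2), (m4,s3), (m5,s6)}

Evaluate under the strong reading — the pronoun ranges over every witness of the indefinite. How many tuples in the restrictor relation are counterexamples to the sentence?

2

"it" takes "a song" as antecedent — a donkey pronoun bound across the clause boundary.
Strong reading: for every (m,s) with wrote(m,s), recorded(m,s) ∧ performed(m,s).
Restrictor pairs: (m1,s3) ✓  (m1,s5) ✓  (m2,s1) ✓  (m3,s1) ✓  (m3,s2) ✓  (m3,s3) ✗  (m3,s4) ✓  (m3,s8) ✓  (m4,s3) ✗  (m4,s5) ✓  (m5,s1) ✓  (m5,s2) ✓  (m5,s5) ✓  (m5,s6) ✓  (m5,s8) ✓  (m6,s2) ✓  (m6,s6) ✓
Counterexamples (restrictor pairs failing the scope): 2.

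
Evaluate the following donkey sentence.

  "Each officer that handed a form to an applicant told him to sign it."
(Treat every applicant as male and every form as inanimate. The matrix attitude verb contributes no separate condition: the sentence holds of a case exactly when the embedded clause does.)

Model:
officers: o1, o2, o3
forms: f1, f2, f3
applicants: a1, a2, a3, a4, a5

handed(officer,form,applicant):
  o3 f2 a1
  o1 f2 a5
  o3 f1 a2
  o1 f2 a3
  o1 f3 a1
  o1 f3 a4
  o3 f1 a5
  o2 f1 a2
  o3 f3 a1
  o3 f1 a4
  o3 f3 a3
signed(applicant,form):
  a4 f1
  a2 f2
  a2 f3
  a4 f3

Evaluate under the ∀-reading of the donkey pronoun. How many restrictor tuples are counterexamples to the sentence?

"him" takes "an applicant" as antecedent and "it" takes "a form"; both are donkey pronouns co-varying with the restrictor.
Strong reading: for every (o,f,a) with handed(o,f,a), signed(a,f).
Restrictor triples: (o1,f2,a3)→signed(a3,f2) ✗  (o1,f2,a5)→signed(a5,f2) ✗  (o1,f3,a1)→signed(a1,f3) ✗  (o1,f3,a4)→signed(a4,f3) ✓  (o2,f1,a2)→signed(a2,f1) ✗  (o3,f1,a2)→signed(a2,f1) ✗  (o3,f1,a4)→signed(a4,f1) ✓  (o3,f1,a5)→signed(a5,f1) ✗  (o3,f2,a1)→signed(a1,f2) ✗  (o3,f3,a1)→signed(a1,f3) ✗  (o3,f3,a3)→signed(a3,f3) ✗
Counterexamples (restrictor triples failing the scope): 9.

9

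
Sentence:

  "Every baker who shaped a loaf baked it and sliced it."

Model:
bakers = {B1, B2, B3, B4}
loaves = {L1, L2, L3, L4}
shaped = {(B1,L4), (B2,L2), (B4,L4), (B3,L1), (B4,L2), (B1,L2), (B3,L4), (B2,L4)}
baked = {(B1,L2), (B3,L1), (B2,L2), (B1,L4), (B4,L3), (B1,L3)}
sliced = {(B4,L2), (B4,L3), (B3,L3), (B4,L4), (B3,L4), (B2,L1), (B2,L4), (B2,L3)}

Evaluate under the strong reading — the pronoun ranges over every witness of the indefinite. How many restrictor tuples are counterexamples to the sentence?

8

"it" takes "a loaf" as antecedent — a donkey pronoun bound across the clause boundary.
Strong reading: for every (b,l) with shaped(b,l), baked(b,l) ∧ sliced(b,l).
Restrictor pairs: (B1,L2) ✗  (B1,L4) ✗  (B2,L2) ✗  (B2,L4) ✗  (B3,L1) ✗  (B3,L4) ✗  (B4,L2) ✗  (B4,L4) ✗
Counterexamples (restrictor pairs failing the scope): 8.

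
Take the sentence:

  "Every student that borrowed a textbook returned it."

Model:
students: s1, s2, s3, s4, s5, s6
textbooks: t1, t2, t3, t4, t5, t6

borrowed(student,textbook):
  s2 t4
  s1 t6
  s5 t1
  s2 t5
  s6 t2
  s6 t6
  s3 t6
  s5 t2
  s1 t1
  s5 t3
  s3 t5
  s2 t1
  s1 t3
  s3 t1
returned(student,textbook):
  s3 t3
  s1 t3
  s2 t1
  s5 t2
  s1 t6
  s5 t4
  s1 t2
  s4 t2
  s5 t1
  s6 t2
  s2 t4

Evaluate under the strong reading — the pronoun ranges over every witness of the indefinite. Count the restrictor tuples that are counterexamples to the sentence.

"it" takes "a textbook" as antecedent — a donkey pronoun bound across the clause boundary.
Strong reading: for every (s,t) with borrowed(s,t), returned(s,t).
Restrictor pairs: (s1,t1) ✗  (s1,t3) ✓  (s1,t6) ✓  (s2,t1) ✓  (s2,t4) ✓  (s2,t5) ✗  (s3,t1) ✗  (s3,t5) ✗  (s3,t6) ✗  (s5,t1) ✓  (s5,t2) ✓  (s5,t3) ✗  (s6,t2) ✓  (s6,t6) ✗
Counterexamples (restrictor pairs failing the scope): 7.

7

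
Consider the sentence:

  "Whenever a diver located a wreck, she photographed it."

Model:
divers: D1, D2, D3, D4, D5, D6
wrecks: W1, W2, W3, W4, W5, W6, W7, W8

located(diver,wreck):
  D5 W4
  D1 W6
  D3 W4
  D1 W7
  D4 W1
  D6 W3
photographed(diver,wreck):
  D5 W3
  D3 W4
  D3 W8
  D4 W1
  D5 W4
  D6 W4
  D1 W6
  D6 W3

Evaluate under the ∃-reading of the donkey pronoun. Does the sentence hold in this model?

"it" takes "a wreck" as antecedent — a donkey pronoun bound across the clause boundary.
Weak reading: every diver d with some located-wreck has at least one located-wreck w such that photographed(d,w).
Per diver: D1:✓  D3:✓  D4:✓  D5:✓  D6:✓
Every diver in the restrictor has a witness.

True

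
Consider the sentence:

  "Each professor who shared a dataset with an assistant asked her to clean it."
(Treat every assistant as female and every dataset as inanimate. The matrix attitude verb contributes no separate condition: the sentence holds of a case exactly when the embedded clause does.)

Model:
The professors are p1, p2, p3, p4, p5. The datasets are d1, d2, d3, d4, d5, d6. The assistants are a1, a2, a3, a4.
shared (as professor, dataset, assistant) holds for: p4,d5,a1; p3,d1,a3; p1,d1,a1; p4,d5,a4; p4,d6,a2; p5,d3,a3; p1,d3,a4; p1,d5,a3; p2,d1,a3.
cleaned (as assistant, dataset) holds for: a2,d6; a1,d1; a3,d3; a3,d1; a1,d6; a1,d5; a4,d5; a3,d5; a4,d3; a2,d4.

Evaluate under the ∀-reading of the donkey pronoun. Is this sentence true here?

"her" takes "an assistant" as antecedent and "it" takes "a dataset"; both are donkey pronouns co-varying with the restrictor.
Strong reading: for every (p,d,a) with shared(p,d,a), cleaned(a,d).
Restrictor triples: (p1,d1,a1)→cleaned(a1,d1) ✓  (p1,d3,a4)→cleaned(a4,d3) ✓  (p1,d5,a3)→cleaned(a3,d5) ✓  (p2,d1,a3)→cleaned(a3,d1) ✓  (p3,d1,a3)→cleaned(a3,d1) ✓  (p4,d5,a1)→cleaned(a1,d5) ✓  (p4,d5,a4)→cleaned(a4,d5) ✓  (p4,d6,a2)→cleaned(a2,d6) ✓  (p5,d3,a3)→cleaned(a3,d3) ✓
Every restrictor triple satisfies the scope.

True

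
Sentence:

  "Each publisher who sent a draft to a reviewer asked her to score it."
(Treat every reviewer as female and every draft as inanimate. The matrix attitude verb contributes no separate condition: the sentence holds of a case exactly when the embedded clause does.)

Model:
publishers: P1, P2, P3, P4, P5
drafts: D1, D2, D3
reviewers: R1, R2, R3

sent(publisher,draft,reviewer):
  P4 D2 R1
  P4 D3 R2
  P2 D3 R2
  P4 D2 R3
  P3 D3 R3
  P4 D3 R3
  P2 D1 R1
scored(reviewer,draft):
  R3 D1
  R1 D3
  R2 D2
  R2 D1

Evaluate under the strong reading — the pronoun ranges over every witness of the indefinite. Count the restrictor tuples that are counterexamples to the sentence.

7

"her" takes "a reviewer" as antecedent and "it" takes "a draft"; both are donkey pronouns co-varying with the restrictor.
Strong reading: for every (p,d,r) with sent(p,d,r), scored(r,d).
Restrictor triples: (P2,D1,R1)→scored(R1,D1) ✗  (P2,D3,R2)→scored(R2,D3) ✗  (P3,D3,R3)→scored(R3,D3) ✗  (P4,D2,R1)→scored(R1,D2) ✗  (P4,D2,R3)→scored(R3,D2) ✗  (P4,D3,R2)→scored(R2,D3) ✗  (P4,D3,R3)→scored(R3,D3) ✗
Counterexamples (restrictor triples failing the scope): 7.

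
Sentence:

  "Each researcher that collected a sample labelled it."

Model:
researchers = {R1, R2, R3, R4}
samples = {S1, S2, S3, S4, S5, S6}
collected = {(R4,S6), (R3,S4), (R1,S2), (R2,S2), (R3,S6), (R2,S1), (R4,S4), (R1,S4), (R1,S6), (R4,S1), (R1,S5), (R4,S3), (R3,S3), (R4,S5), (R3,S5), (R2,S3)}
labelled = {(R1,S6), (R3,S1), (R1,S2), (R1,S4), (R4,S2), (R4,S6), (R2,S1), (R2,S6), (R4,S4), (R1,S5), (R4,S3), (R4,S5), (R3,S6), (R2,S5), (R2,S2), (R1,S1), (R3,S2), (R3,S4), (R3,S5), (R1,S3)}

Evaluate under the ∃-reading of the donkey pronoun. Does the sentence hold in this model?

"it" takes "a sample" as antecedent — a donkey pronoun bound across the clause boundary.
Weak reading: every researcher r with some collected-sample has at least one collected-sample s such that labelled(r,s).
Per researcher: R1:✓  R2:✓  R3:✓  R4:✓
Every researcher in the restrictor has a witness.

True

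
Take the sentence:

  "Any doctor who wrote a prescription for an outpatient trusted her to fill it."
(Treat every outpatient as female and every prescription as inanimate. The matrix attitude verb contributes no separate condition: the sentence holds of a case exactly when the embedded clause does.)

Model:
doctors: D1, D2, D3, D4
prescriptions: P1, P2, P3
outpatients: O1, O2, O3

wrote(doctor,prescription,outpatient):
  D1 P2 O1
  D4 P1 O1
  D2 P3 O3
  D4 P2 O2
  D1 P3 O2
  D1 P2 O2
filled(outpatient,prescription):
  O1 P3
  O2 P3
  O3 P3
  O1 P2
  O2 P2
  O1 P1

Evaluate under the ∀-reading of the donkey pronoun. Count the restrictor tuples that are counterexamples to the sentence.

"her" takes "an outpatient" as antecedent and "it" takes "a prescription"; both are donkey pronouns co-varying with the restrictor.
Strong reading: for every (d,p,o) with wrote(d,p,o), filled(o,p).
Restrictor triples: (D1,P2,O1)→filled(O1,P2) ✓  (D1,P2,O2)→filled(O2,P2) ✓  (D1,P3,O2)→filled(O2,P3) ✓  (D2,P3,O3)→filled(O3,P3) ✓  (D4,P1,O1)→filled(O1,P1) ✓  (D4,P2,O2)→filled(O2,P2) ✓
Counterexamples (restrictor triples failing the scope): 0.

0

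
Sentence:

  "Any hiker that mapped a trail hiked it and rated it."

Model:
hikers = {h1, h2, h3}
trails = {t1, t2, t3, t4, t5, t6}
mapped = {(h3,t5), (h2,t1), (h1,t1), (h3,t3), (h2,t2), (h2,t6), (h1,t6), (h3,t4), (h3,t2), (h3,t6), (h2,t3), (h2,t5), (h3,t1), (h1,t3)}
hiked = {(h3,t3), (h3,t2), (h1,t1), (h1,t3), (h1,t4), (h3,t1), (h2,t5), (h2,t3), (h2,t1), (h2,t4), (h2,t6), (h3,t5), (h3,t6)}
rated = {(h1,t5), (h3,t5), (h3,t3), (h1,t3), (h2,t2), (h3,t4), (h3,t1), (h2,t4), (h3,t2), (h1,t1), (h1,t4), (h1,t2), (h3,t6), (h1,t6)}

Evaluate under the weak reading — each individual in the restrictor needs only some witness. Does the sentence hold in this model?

"it" takes "a trail" as antecedent — a donkey pronoun bound across the clause boundary.
Weak reading: every hiker h with some mapped-trail has at least one mapped-trail t such that hiked(h,t) ∧ rated(h,t).
Per hiker: h1:✓  h2:✗  h3:✓
h2 has no witness among its mapped-trails.

False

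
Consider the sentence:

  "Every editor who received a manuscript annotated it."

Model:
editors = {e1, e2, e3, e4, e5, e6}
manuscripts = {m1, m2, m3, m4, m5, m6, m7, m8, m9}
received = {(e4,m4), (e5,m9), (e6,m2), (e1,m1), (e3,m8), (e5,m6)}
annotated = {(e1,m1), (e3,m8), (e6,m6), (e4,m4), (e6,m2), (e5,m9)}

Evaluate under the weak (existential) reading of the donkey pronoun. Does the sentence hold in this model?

True

"it" takes "a manuscript" as antecedent — a donkey pronoun bound across the clause boundary.
Weak reading: every editor e with some received-manuscript has at least one received-manuscript m such that annotated(e,m).
Per editor: e1:✓  e3:✓  e4:✓  e5:✓  e6:✓
Every editor in the restrictor has a witness.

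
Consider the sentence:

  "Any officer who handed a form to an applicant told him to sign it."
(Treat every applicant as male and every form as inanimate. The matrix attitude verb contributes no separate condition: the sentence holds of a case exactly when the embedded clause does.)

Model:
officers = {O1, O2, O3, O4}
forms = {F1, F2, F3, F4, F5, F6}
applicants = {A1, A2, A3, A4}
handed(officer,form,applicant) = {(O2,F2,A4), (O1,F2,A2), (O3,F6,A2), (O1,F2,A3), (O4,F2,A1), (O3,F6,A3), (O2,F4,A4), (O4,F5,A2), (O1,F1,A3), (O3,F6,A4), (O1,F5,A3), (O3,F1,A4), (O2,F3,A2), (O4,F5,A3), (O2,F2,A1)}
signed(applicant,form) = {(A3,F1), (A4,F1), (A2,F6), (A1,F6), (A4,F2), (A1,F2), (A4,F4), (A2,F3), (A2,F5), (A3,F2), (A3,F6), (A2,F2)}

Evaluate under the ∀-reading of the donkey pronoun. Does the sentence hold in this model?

False

"him" takes "an applicant" as antecedent and "it" takes "a form"; both are donkey pronouns co-varying with the restrictor.
Strong reading: for every (o,f,a) with handed(o,f,a), signed(a,f).
Restrictor triples: (O1,F1,A3)→signed(A3,F1) ✓  (O1,F2,A2)→signed(A2,F2) ✓  (O1,F2,A3)→signed(A3,F2) ✓  (O1,F5,A3)→signed(A3,F5) ✗  (O2,F2,A1)→signed(A1,F2) ✓  (O2,F2,A4)→signed(A4,F2) ✓  (O2,F3,A2)→signed(A2,F3) ✓  (O2,F4,A4)→signed(A4,F4) ✓  (O3,F1,A4)→signed(A4,F1) ✓  (O3,F6,A2)→signed(A2,F6) ✓  (O3,F6,A3)→signed(A3,F6) ✓  (O3,F6,A4)→signed(A4,F6) ✗  (O4,F2,A1)→signed(A1,F2) ✓  (O4,F5,A2)→signed(A2,F5) ✓  (O4,F5,A3)→signed(A3,F5) ✗
Counterexample: (O1,F5,A3) — signed(A3,F5) does not hold.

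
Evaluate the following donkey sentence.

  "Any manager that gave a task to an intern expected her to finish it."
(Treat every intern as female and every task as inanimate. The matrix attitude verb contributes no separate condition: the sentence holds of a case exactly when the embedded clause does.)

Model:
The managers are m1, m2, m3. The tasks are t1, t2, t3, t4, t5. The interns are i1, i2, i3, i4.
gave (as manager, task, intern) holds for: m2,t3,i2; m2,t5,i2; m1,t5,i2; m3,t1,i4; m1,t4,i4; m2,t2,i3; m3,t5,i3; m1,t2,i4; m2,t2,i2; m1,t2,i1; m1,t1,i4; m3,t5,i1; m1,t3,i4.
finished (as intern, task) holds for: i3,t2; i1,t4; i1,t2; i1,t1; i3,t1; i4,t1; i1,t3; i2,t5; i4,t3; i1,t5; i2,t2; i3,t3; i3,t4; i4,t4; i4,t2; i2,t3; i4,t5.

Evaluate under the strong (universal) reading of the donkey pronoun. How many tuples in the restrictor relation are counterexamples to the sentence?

1

"her" takes "an intern" as antecedent and "it" takes "a task"; both are donkey pronouns co-varying with the restrictor.
Strong reading: for every (m,t,i) with gave(m,t,i), finished(i,t).
Restrictor triples: (m1,t1,i4)→finished(i4,t1) ✓  (m1,t2,i1)→finished(i1,t2) ✓  (m1,t2,i4)→finished(i4,t2) ✓  (m1,t3,i4)→finished(i4,t3) ✓  (m1,t4,i4)→finished(i4,t4) ✓  (m1,t5,i2)→finished(i2,t5) ✓  (m2,t2,i2)→finished(i2,t2) ✓  (m2,t2,i3)→finished(i3,t2) ✓  (m2,t3,i2)→finished(i2,t3) ✓  (m2,t5,i2)→finished(i2,t5) ✓  (m3,t1,i4)→finished(i4,t1) ✓  (m3,t5,i1)→finished(i1,t5) ✓  (m3,t5,i3)→finished(i3,t5) ✗
Counterexamples (restrictor triples failing the scope): 1.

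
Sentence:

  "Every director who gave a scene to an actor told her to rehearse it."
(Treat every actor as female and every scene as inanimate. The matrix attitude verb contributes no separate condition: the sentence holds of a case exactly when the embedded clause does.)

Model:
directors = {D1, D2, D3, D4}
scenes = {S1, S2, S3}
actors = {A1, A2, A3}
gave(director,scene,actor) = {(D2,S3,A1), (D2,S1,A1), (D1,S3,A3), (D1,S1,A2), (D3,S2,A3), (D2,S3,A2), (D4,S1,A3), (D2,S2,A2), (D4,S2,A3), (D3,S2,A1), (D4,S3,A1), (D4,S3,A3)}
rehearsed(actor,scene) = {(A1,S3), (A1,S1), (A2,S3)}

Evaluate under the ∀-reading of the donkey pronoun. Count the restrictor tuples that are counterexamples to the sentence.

"her" takes "an actor" as antecedent and "it" takes "a scene"; both are donkey pronouns co-varying with the restrictor.
Strong reading: for every (d,s,a) with gave(d,s,a), rehearsed(a,s).
Restrictor triples: (D1,S1,A2)→rehearsed(A2,S1) ✗  (D1,S3,A3)→rehearsed(A3,S3) ✗  (D2,S1,A1)→rehearsed(A1,S1) ✓  (D2,S2,A2)→rehearsed(A2,S2) ✗  (D2,S3,A1)→rehearsed(A1,S3) ✓  (D2,S3,A2)→rehearsed(A2,S3) ✓  (D3,S2,A1)→rehearsed(A1,S2) ✗  (D3,S2,A3)→rehearsed(A3,S2) ✗  (D4,S1,A3)→rehearsed(A3,S1) ✗  (D4,S2,A3)→rehearsed(A3,S2) ✗  (D4,S3,A1)→rehearsed(A1,S3) ✓  (D4,S3,A3)→rehearsed(A3,S3) ✗
Counterexamples (restrictor triples failing the scope): 8.

8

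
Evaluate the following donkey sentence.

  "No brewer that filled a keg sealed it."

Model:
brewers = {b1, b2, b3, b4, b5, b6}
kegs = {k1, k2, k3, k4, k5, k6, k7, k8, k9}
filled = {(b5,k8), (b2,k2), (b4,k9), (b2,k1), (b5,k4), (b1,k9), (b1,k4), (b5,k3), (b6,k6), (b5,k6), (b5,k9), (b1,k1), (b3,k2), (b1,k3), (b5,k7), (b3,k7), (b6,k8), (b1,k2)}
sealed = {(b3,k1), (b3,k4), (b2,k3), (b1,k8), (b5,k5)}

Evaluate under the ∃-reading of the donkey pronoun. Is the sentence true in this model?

"it" takes "a keg" as antecedent — a donkey pronoun bound across the clause boundary.
Truth condition: for no (b,k) with filled(b,k) does sealed(b,k) hold.
Restrictor pairs — does the scope hold? (b1,k1):fails  (b1,k2):fails  (b1,k3):fails  (b1,k4):fails  (b1,k9):fails  (b2,k1):fails  (b2,k2):fails  (b3,k2):fails  (b3,k7):fails  (b4,k9):fails  (b5,k3):fails  (b5,k4):fails  (b5,k6):fails  (b5,k7):fails  (b5,k8):fails  (b5,k9):fails  (b6,k6):fails  (b6,k8):fails
Scope holds for no restrictor pair, so the sentence is true.

True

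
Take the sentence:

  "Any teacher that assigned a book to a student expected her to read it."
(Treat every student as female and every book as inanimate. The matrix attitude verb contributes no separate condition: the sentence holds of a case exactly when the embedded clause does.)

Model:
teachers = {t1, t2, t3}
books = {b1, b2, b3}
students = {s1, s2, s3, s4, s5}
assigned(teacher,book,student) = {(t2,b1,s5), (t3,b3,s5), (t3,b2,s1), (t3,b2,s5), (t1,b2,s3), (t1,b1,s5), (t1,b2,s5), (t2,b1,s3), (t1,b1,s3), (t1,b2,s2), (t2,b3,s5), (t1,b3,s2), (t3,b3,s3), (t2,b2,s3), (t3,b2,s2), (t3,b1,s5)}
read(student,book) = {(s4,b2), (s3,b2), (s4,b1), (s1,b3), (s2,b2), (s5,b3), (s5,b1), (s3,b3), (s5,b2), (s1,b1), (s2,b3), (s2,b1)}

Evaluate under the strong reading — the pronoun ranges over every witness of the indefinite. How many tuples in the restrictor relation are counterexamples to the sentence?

"her" takes "a student" as antecedent and "it" takes "a book"; both are donkey pronouns co-varying with the restrictor.
Strong reading: for every (t,b,s) with assigned(t,b,s), read(s,b).
Restrictor triples: (t1,b1,s3)→read(s3,b1) ✗  (t1,b1,s5)→read(s5,b1) ✓  (t1,b2,s2)→read(s2,b2) ✓  (t1,b2,s3)→read(s3,b2) ✓  (t1,b2,s5)→read(s5,b2) ✓  (t1,b3,s2)→read(s2,b3) ✓  (t2,b1,s3)→read(s3,b1) ✗  (t2,b1,s5)→read(s5,b1) ✓  (t2,b2,s3)→read(s3,b2) ✓  (t2,b3,s5)→read(s5,b3) ✓  (t3,b1,s5)→read(s5,b1) ✓  (t3,b2,s1)→read(s1,b2) ✗  (t3,b2,s2)→read(s2,b2) ✓  (t3,b2,s5)→read(s5,b2) ✓  (t3,b3,s3)→read(s3,b3) ✓  (t3,b3,s5)→read(s5,b3) ✓
Counterexamples (restrictor triples failing the scope): 3.

3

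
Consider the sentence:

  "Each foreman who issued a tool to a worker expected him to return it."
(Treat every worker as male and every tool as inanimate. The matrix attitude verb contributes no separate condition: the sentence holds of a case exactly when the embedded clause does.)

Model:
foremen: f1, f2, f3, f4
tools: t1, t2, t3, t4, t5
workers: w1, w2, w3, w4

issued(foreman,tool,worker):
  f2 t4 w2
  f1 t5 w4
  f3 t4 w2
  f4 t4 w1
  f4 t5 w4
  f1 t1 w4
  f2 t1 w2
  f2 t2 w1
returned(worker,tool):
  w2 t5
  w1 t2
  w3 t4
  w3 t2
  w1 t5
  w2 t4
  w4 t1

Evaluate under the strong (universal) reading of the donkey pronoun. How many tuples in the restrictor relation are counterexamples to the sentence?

"him" takes "a worker" as antecedent and "it" takes "a tool"; both are donkey pronouns co-varying with the restrictor.
Strong reading: for every (f,t,w) with issued(f,t,w), returned(w,t).
Restrictor triples: (f1,t1,w4)→returned(w4,t1) ✓  (f1,t5,w4)→returned(w4,t5) ✗  (f2,t1,w2)→returned(w2,t1) ✗  (f2,t2,w1)→returned(w1,t2) ✓  (f2,t4,w2)→returned(w2,t4) ✓  (f3,t4,w2)→returned(w2,t4) ✓  (f4,t4,w1)→returned(w1,t4) ✗  (f4,t5,w4)→returned(w4,t5) ✗
Counterexamples (restrictor triples failing the scope): 4.

4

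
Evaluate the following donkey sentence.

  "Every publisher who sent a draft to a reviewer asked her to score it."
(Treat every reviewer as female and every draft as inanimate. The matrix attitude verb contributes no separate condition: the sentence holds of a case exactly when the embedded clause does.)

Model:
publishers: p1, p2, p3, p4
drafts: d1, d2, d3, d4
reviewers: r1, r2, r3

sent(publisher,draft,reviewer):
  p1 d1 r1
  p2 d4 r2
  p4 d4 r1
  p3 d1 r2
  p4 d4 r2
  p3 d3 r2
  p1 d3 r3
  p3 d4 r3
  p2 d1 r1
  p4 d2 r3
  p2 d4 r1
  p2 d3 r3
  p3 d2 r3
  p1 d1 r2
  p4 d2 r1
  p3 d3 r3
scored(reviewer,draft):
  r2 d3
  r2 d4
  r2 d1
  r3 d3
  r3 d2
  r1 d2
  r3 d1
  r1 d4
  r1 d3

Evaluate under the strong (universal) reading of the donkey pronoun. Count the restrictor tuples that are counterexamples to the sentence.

"her" takes "a reviewer" as antecedent and "it" takes "a draft"; both are donkey pronouns co-varying with the restrictor.
Strong reading: for every (p,d,r) with sent(p,d,r), scored(r,d).
Restrictor triples: (p1,d1,r1)→scored(r1,d1) ✗  (p1,d1,r2)→scored(r2,d1) ✓  (p1,d3,r3)→scored(r3,d3) ✓  (p2,d1,r1)→scored(r1,d1) ✗  (p2,d3,r3)→scored(r3,d3) ✓  (p2,d4,r1)→scored(r1,d4) ✓  (p2,d4,r2)→scored(r2,d4) ✓  (p3,d1,r2)→scored(r2,d1) ✓  (p3,d2,r3)→scored(r3,d2) ✓  (p3,d3,r2)→scored(r2,d3) ✓  (p3,d3,r3)→scored(r3,d3) ✓  (p3,d4,r3)→scored(r3,d4) ✗  (p4,d2,r1)→scored(r1,d2) ✓  (p4,d2,r3)→scored(r3,d2) ✓  (p4,d4,r1)→scored(r1,d4) ✓  (p4,d4,r2)→scored(r2,d4) ✓
Counterexamples (restrictor triples failing the scope): 3.

3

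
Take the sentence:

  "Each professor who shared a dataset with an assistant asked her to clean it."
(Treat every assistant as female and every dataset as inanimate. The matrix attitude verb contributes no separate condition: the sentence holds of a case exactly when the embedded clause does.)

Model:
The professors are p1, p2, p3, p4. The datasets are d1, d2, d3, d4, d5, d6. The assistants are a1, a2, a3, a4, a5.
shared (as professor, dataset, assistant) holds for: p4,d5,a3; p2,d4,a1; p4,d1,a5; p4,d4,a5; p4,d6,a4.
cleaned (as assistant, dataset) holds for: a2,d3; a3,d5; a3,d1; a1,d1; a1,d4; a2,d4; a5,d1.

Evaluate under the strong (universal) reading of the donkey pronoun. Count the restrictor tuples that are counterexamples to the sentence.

2

"her" takes "an assistant" as antecedent and "it" takes "a dataset"; both are donkey pronouns co-varying with the restrictor.
Strong reading: for every (p,d,a) with shared(p,d,a), cleaned(a,d).
Restrictor triples: (p2,d4,a1)→cleaned(a1,d4) ✓  (p4,d1,a5)→cleaned(a5,d1) ✓  (p4,d4,a5)→cleaned(a5,d4) ✗  (p4,d5,a3)→cleaned(a3,d5) ✓  (p4,d6,a4)→cleaned(a4,d6) ✗
Counterexamples (restrictor triples failing the scope): 2.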